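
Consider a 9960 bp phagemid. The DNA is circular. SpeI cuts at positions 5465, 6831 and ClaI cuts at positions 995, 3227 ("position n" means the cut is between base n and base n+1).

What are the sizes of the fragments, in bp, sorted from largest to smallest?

Combined cut positions (sorted): 995, 3227, 5465, 6831.
Circular molecule, 4 cuts → 4 fragments:
  3227 − 995 = 2232 bp
  5465 − 3227 = 2238 bp
  6831 − 5465 = 1366 bp
  wrap: 9960 − 6831 + 995 = 4124 bp
Sorted largest to smallest: 4124, 2238, 2232, 1366 bp.

4124, 2238, 2232, 1366 bp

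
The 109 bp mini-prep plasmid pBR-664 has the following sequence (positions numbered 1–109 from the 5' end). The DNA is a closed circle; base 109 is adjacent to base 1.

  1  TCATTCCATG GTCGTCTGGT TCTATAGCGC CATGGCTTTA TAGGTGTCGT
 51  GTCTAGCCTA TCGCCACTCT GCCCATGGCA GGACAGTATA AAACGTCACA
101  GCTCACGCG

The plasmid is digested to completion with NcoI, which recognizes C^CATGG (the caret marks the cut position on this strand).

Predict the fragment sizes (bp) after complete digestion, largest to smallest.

43, 42, 24 bp

NcoI sites (CCATGG) start at positions 6, 30, 73.
NcoI cuts after the first base of each site, so after positions 6, 30, 73.
Circular molecule, 3 cuts → 3 fragments:
  7–30 → 24 bp
  31–73 → 43 bp
  74–109 then 1–6 → 36 + 6 = 42 bp
Sorted largest to smallest: 43, 42, 24 bp.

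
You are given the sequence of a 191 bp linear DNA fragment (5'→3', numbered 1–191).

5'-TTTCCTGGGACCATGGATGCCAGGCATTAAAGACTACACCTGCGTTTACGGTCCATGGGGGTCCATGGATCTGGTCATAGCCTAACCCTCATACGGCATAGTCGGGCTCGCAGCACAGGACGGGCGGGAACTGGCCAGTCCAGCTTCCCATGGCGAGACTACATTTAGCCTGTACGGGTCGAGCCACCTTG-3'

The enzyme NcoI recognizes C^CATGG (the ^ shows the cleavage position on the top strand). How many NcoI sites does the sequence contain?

CCATGG occurs starting at positions 11, 53, 63, 148.
NcoI cuts at 4 sites.

4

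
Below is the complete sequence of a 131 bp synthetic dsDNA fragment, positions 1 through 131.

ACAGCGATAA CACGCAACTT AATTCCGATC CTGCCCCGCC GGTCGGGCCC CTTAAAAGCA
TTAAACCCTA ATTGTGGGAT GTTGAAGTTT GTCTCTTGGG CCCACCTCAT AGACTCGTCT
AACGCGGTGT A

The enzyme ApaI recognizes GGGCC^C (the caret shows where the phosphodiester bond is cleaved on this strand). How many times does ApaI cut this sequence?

2

GGGCCC occurs starting at positions 45, 98.
ApaI cuts at 2 sites.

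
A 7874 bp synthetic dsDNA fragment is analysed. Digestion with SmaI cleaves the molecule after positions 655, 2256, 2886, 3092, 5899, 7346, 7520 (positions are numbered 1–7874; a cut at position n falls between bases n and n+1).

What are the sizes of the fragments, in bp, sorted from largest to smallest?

Linear molecule, 7 cuts → 8 fragments:
  655 − 0 = 655 bp
  2256 − 655 = 1601 bp
  2886 − 2256 = 630 bp
  3092 − 2886 = 206 bp
  5899 − 3092 = 2807 bp
  7346 − 5899 = 1447 bp
  7520 − 7346 = 174 bp
  7874 − 7520 = 354 bp
Sorted largest to smallest: 2807, 1601, 1447, 655, 630, 354, 206, 174 bp.

2807, 1601, 1447, 655, 630, 354, 206, 174 bp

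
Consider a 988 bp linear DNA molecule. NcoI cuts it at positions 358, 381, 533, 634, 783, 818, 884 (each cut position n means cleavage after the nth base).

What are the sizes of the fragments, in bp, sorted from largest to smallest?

358, 152, 149, 104, 101, 66, 35, 23 bp

Linear molecule, 7 cuts → 8 fragments:
  358 − 0 = 358 bp
  381 − 358 = 23 bp
  533 − 381 = 152 bp
  634 − 533 = 101 bp
  783 − 634 = 149 bp
  818 − 783 = 35 bp
  884 − 818 = 66 bp
  988 − 884 = 104 bp
Sorted largest to smallest: 358, 152, 149, 104, 101, 66, 35, 23 bp.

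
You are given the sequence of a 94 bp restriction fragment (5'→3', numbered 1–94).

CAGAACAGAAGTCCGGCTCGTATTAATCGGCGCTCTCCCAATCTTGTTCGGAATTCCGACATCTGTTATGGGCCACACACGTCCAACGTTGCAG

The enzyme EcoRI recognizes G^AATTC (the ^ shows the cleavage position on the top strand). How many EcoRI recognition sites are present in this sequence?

GAATTC occurs starting at position 51.
EcoRI cuts at 1 site.

1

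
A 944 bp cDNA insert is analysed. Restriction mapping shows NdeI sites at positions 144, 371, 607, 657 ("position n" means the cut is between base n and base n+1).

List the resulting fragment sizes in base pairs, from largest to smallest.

Linear molecule, 4 cuts → 5 fragments:
  144 − 0 = 144 bp
  371 − 144 = 227 bp
  607 − 371 = 236 bp
  657 − 607 = 50 bp
  944 − 657 = 287 bp
Sorted largest to smallest: 287, 236, 227, 144, 50 bp.

287, 236, 227, 144, 50 bp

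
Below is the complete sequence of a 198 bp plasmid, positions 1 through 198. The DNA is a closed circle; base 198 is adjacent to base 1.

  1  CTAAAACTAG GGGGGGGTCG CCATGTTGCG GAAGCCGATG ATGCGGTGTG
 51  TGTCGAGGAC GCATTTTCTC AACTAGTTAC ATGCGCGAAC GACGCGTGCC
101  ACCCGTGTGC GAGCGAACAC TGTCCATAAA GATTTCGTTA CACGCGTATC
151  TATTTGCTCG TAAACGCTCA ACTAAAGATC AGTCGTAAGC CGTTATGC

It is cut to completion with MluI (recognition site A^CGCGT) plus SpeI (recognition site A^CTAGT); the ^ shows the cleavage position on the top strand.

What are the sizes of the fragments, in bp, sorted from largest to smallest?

128, 50, 20 bp

MluI sites (ACGCGT) start at positions 92, 142.
MluI cuts after the first base of each site, so after positions 92, 142.
The SpeI site (ACTAGT) starts at position 72.
SpeI cuts after the first base of each site, so after position 72.
Combined cut positions: 72, 92, 142.
Circular molecule, 3 cuts → 3 fragments:
  73–92 → 20 bp
  93–142 → 50 bp
  143–198 then 1–72 → 56 + 72 = 128 bp
Sorted largest to smallest: 128, 50, 20 bp.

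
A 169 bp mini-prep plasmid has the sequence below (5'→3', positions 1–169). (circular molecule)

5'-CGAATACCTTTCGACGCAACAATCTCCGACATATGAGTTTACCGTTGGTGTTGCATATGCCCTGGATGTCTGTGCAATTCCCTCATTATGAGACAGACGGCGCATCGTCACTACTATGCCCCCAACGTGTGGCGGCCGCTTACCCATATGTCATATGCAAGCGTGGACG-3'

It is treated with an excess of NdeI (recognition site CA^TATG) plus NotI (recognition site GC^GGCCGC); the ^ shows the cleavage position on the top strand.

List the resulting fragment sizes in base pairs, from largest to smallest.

NdeI sites (CATATG) start at positions 30, 54, 145, 152.
NdeI cuts after base 2 of each site, so after positions 31, 55, 146, 153.
The NotI site (GCGGCCGC) starts at position 132.
NotI cuts after base 2 of each site, so after position 133.
Combined cut positions: 31, 55, 133, 146, 153.
Circular molecule, 5 cuts → 5 fragments:
  32–55 → 24 bp
  56–133 → 78 bp
  134–146 → 13 bp
  147–153 → 7 bp
  154–169 then 1–31 → 16 + 31 = 47 bp
Sorted largest to smallest: 78, 47, 24, 13, 7 bp.

78, 47, 24, 13, 7 bp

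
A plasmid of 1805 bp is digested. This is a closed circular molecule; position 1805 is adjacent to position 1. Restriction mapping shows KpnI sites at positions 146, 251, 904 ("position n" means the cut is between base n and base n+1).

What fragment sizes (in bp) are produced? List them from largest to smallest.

1047, 653, 105 bp

Circular molecule, 3 cuts → 3 fragments:
  251 − 146 = 105 bp
  904 − 251 = 653 bp
  wrap: 1805 − 904 + 146 = 1047 bp
Sorted largest to smallest: 1047, 653, 105 bp.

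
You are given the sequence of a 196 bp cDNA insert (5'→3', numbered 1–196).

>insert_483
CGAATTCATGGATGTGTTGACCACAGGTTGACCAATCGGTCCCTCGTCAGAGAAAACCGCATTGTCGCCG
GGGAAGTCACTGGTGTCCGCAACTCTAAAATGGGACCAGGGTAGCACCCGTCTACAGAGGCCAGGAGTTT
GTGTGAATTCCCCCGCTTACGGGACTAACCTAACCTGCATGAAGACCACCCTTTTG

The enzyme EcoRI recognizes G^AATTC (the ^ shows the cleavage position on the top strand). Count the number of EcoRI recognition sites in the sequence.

GAATTC occurs starting at positions 2, 145.
EcoRI cuts at 2 sites.

2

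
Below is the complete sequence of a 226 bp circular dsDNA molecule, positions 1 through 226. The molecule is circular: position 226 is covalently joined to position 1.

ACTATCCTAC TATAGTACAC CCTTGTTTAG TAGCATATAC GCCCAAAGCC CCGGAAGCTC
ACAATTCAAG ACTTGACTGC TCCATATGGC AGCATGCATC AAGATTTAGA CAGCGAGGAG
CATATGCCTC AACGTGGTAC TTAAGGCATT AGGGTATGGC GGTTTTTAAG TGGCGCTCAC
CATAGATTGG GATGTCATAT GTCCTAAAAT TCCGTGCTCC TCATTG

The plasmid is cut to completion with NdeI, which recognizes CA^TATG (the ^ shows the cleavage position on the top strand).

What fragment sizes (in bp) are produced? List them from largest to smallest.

113, 75, 38 bp

NdeI sites (CATATG) start at positions 83, 121, 196.
NdeI cuts after base 2 of each site, so after positions 84, 122, 197.
Circular molecule, 3 cuts → 3 fragments:
  85–122 → 38 bp
  123–197 → 75 bp
  198–226 then 1–84 → 29 + 84 = 113 bp
Sorted largest to smallest: 113, 75, 38 bp.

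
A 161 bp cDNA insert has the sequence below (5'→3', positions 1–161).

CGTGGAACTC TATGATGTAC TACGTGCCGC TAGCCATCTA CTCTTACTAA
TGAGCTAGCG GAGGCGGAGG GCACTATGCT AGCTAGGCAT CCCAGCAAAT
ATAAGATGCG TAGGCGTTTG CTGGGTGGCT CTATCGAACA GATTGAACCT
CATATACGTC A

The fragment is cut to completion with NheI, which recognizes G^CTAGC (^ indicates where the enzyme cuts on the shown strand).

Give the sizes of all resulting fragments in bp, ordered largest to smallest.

NheI sites (GCTAGC) start at positions 29, 54, 78.
NheI cuts after the first base of each site, so after positions 29, 54, 78.
Linear molecule, 3 cuts → 4 fragments:
  1–29 → 29 bp
  30–54 → 25 bp
  55–78 → 24 bp
  79–161 → 83 bp
Sorted largest to smallest: 83, 29, 25, 24 bp.

83, 29, 25, 24 bp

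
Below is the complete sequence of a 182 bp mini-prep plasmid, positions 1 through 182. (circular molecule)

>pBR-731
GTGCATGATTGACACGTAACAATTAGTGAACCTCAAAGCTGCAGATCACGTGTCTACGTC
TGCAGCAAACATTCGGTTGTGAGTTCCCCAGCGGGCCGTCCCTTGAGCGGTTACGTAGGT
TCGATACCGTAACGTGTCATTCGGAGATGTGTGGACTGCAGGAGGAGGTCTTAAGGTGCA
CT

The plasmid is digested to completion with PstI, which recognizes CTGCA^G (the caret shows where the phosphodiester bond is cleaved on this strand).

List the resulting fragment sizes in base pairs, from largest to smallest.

96, 65, 21 bp

PstI sites (CTGCAG) start at positions 39, 60, 156.
PstI cuts after base 5 of each site (before the last base), so after positions 43, 64, 160.
Circular molecule, 3 cuts → 3 fragments:
  44–64 → 21 bp
  65–160 → 96 bp
  161–182 then 1–43 → 22 + 43 = 65 bp
Sorted largest to smallest: 96, 65, 21 bp.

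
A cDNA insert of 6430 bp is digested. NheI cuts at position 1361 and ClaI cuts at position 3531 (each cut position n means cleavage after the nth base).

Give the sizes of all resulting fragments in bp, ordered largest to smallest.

Combined cut positions (sorted): 1361, 3531.
Linear molecule, 2 cuts → 3 fragments:
  1361 − 0 = 1361 bp
  3531 − 1361 = 2170 bp
  6430 − 3531 = 2899 bp
Sorted largest to smallest: 2899, 2170, 1361 bp.

2899, 2170, 1361 bp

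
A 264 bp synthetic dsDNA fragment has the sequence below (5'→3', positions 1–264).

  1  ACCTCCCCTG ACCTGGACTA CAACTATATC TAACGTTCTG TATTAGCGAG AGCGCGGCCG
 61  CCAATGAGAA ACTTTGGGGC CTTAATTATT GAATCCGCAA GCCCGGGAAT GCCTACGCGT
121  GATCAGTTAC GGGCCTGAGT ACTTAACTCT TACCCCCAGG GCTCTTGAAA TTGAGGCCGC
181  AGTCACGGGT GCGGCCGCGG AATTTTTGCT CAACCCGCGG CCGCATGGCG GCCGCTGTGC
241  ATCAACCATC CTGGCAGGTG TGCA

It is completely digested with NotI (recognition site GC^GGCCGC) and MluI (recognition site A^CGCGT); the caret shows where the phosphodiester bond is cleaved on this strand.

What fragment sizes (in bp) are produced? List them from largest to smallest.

77, 60, 55, 35, 26, 11 bp

NotI sites (GCGGCCGC) start at positions 54, 191, 217, 228.
NotI cuts after base 2 of each site, so after positions 55, 192, 218, 229.
The MluI site (ACGCGT) starts at position 115.
MluI cuts after the first base of each site, so after position 115.
Combined cut positions: 55, 115, 192, 218, 229.
Linear molecule, 5 cuts → 6 fragments:
  1–55 → 55 bp
  56–115 → 60 bp
  116–192 → 77 bp
  193–218 → 26 bp
  219–229 → 11 bp
  230–264 → 35 bp
Sorted largest to smallest: 77, 60, 55, 35, 26, 11 bp.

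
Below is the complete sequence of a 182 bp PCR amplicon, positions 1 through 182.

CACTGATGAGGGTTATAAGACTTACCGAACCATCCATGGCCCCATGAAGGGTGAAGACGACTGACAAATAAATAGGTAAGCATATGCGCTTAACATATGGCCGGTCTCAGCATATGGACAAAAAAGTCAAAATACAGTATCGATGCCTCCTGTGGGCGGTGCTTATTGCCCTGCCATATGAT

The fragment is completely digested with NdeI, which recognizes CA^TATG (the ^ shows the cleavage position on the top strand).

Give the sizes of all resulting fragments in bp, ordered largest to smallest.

82, 64, 17, 13, 6 bp

NdeI sites (CATATG) start at positions 81, 94, 111, 175.
NdeI cuts after base 2 of each site, so after positions 82, 95, 112, 176.
Linear molecule, 4 cuts → 5 fragments:
  1–82 → 82 bp
  83–95 → 13 bp
  96–112 → 17 bp
  113–176 → 64 bp
  177–182 → 6 bp
Sorted largest to smallest: 82, 64, 17, 13, 6 bp.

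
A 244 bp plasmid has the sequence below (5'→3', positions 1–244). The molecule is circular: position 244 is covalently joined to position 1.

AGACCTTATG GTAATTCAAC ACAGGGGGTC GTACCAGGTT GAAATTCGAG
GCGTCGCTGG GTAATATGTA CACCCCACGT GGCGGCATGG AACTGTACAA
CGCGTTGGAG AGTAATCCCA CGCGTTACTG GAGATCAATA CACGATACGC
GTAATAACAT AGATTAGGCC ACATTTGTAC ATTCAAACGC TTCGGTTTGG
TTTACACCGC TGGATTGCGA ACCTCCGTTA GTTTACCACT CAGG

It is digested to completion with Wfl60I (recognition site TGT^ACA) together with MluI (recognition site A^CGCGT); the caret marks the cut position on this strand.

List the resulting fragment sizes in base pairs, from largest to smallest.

Wfl60I sites (TGTACA) start at positions 67, 94, 176.
Wfl60I cuts after base 3 of each site, so after positions 69, 96, 178.
MluI sites (ACGCGT) start at positions 100, 120, 147.
MluI cuts after the first base of each site, so after positions 100, 120, 147.
Combined cut positions: 69, 96, 100, 120, 147, 178.
Circular molecule, 6 cuts → 6 fragments:
  70–96 → 27 bp
  97–100 → 4 bp
  101–120 → 20 bp
  121–147 → 27 bp
  148–178 → 31 bp
  179–244 then 1–69 → 66 + 69 = 135 bp
Sorted largest to smallest: 135, 31, 27, 27, 20, 4 bp.

135, 31, 27, 27, 20, 4 bp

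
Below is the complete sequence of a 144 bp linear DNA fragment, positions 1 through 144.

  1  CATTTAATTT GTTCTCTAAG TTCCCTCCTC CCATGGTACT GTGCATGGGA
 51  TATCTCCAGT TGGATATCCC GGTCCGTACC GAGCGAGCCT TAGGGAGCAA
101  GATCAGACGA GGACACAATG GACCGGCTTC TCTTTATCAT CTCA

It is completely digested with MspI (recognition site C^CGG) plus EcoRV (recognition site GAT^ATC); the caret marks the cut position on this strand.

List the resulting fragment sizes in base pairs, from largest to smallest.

MspI sites (CCGG) start at positions 69, 123.
MspI cuts after the first base of each site, so after positions 69, 123.
EcoRV sites (GATATC) start at positions 49, 63.
EcoRV cuts after base 3 of each site, so after positions 51, 65.
Combined cut positions: 51, 65, 69, 123.
Linear molecule, 4 cuts → 5 fragments:
  1–51 → 51 bp
  52–65 → 14 bp
  66–69 → 4 bp
  70–123 → 54 bp
  124–144 → 21 bp
Sorted largest to smallest: 54, 51, 21, 14, 4 bp.

54, 51, 21, 14, 4 bp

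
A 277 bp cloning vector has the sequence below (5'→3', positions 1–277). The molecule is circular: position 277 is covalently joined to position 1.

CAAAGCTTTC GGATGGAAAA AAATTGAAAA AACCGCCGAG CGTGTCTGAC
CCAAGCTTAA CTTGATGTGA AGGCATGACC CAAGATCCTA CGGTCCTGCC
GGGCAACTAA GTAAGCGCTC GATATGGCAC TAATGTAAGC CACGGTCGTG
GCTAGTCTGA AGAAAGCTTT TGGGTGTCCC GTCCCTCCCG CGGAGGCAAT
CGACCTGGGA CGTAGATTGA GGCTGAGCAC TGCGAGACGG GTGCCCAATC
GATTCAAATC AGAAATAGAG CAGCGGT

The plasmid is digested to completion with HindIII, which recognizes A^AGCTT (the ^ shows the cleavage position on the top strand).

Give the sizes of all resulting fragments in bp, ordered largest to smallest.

HindIII sites (AAGCTT) start at positions 3, 53, 164.
HindIII cuts after the first base of each site, so after positions 3, 53, 164.
Circular molecule, 3 cuts → 3 fragments:
  4–53 → 50 bp
  54–164 → 111 bp
  165–277 then 1–3 → 113 + 3 = 116 bp
Sorted largest to smallest: 116, 111, 50 bp.

116, 111, 50 bp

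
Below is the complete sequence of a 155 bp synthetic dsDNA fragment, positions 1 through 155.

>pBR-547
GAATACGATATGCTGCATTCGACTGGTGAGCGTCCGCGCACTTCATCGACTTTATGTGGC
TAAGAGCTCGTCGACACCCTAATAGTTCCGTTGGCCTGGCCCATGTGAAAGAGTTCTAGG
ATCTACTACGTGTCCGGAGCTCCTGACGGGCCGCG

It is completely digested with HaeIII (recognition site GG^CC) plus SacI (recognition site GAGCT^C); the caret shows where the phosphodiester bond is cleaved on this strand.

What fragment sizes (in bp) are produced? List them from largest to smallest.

HaeIII sites (GGCC) start at positions 93, 98, 149.
HaeIII cuts after base 2 of each site, so after positions 94, 99, 150.
SacI sites (GAGCTC) start at positions 64, 137.
SacI cuts after base 5 of each site (before the last base), so after positions 68, 141.
Combined cut positions: 68, 94, 99, 141, 150.
Linear molecule, 5 cuts → 6 fragments:
  1–68 → 68 bp
  69–94 → 26 bp
  95–99 → 5 bp
  100–141 → 42 bp
  142–150 → 9 bp
  151–155 → 5 bp
Sorted largest to smallest: 68, 42, 26, 9, 5, 5 bp.

68, 42, 26, 9, 5, 5 bp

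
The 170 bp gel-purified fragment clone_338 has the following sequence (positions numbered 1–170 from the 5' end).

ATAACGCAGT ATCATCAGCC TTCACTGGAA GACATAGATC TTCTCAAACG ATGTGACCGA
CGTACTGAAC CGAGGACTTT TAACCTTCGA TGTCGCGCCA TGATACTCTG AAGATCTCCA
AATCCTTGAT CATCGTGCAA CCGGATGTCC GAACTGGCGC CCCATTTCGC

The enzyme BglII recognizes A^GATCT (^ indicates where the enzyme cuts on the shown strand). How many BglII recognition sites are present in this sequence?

AGATCT occurs starting at positions 36, 112.
BglII cuts at 2 sites.

2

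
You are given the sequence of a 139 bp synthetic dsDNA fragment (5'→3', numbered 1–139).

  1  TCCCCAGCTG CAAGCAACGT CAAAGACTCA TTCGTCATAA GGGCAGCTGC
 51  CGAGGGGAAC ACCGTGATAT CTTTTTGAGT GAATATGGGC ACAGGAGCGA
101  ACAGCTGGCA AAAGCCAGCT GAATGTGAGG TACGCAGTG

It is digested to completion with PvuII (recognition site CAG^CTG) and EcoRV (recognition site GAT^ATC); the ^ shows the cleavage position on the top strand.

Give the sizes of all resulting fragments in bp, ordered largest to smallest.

PvuII sites (CAGCTG) start at positions 5, 44, 102, 116.
PvuII cuts after base 3 of each site, so after positions 7, 46, 104, 118.
The EcoRV site (GATATC) starts at position 66.
EcoRV cuts after base 3 of each site, so after position 68.
Combined cut positions: 7, 46, 68, 104, 118.
Linear molecule, 5 cuts → 6 fragments:
  1–7 → 7 bp
  8–46 → 39 bp
  47–68 → 22 bp
  69–104 → 36 bp
  105–118 → 14 bp
  119–139 → 21 bp
Sorted largest to smallest: 39, 36, 22, 21, 14, 7 bp.

39, 36, 22, 21, 14, 7 bp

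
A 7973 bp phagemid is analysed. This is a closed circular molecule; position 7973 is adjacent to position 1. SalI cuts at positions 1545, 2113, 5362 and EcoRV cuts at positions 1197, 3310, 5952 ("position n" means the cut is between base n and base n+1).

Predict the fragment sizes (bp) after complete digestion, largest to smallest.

Combined cut positions (sorted): 1197, 1545, 2113, 3310, 5362, 5952.
Circular molecule, 6 cuts → 6 fragments:
  1545 − 1197 = 348 bp
  2113 − 1545 = 568 bp
  3310 − 2113 = 1197 bp
  5362 − 3310 = 2052 bp
  5952 − 5362 = 590 bp
  wrap: 7973 − 5952 + 1197 = 3218 bp
Sorted largest to smallest: 3218, 2052, 1197, 590, 568, 348 bp.

3218, 2052, 1197, 590, 568, 348 bp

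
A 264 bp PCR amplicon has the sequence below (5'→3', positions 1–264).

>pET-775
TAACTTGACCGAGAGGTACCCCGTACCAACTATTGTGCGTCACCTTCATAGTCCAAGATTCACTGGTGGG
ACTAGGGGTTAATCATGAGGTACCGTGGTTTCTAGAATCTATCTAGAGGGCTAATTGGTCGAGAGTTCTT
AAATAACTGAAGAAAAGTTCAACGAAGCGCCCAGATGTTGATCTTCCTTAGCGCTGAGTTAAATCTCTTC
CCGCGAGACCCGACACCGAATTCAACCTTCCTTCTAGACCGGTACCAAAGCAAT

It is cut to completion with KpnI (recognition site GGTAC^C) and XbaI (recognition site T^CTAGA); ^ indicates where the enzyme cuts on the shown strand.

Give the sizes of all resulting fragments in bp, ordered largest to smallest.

KpnI sites (GGTACC) start at positions 15, 89, 251.
KpnI cuts after base 5 of each site (before the last base), so after positions 19, 93, 255.
XbaI sites (TCTAGA) start at positions 101, 112, 243.
XbaI cuts after the first base of each site, so after positions 101, 112, 243.
Combined cut positions: 19, 93, 101, 112, 243, 255.
Linear molecule, 6 cuts → 7 fragments:
  1–19 → 19 bp
  20–93 → 74 bp
  94–101 → 8 bp
  102–112 → 11 bp
  113–243 → 131 bp
  244–255 → 12 bp
  256–264 → 9 bp
Sorted largest to smallest: 131, 74, 19, 12, 11, 9, 8 bp.

131, 74, 19, 12, 11, 9, 8 bp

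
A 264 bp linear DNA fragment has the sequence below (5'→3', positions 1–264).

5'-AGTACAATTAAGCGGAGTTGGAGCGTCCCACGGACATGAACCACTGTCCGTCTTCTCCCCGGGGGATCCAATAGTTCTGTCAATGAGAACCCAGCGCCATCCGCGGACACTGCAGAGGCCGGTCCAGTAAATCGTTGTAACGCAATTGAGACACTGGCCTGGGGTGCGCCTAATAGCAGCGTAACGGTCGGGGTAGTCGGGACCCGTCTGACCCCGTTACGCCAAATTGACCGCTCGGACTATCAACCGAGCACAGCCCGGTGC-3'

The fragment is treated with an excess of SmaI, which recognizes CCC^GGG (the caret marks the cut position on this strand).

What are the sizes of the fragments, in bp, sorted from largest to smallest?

The SmaI site (CCCGGG) starts at position 58.
SmaI cuts after base 3 of each site, so after position 60.
Linear molecule, 1 cut → 2 fragments:
  1–60 → 60 bp
  61–264 → 204 bp
Sorted largest to smallest: 204, 60 bp.

204, 60 bp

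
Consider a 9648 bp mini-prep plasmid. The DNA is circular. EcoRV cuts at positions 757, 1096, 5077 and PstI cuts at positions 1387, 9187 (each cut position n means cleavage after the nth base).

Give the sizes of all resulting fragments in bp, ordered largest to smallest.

4110, 3690, 1218, 339, 291 bp

Combined cut positions (sorted): 757, 1096, 1387, 5077, 9187.
Circular molecule, 5 cuts → 5 fragments:
  1096 − 757 = 339 bp
  1387 − 1096 = 291 bp
  5077 − 1387 = 3690 bp
  9187 − 5077 = 4110 bp
  wrap: 9648 − 9187 + 757 = 1218 bp
Sorted largest to smallest: 4110, 3690, 1218, 339, 291 bp.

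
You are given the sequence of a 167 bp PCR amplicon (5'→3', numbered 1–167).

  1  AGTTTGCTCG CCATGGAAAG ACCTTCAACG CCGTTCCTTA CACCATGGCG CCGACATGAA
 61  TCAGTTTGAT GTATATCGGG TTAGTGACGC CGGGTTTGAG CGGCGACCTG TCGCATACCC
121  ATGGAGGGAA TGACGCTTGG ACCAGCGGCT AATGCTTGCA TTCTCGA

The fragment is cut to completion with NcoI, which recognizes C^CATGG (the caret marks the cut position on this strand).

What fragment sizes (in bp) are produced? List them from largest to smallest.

NcoI sites (CCATGG) start at positions 11, 43, 119.
NcoI cuts after the first base of each site, so after positions 11, 43, 119.
Linear molecule, 3 cuts → 4 fragments:
  1–11 → 11 bp
  12–43 → 32 bp
  44–119 → 76 bp
  120–167 → 48 bp
Sorted largest to smallest: 76, 48, 32, 11 bp.

76, 48, 32, 11 bp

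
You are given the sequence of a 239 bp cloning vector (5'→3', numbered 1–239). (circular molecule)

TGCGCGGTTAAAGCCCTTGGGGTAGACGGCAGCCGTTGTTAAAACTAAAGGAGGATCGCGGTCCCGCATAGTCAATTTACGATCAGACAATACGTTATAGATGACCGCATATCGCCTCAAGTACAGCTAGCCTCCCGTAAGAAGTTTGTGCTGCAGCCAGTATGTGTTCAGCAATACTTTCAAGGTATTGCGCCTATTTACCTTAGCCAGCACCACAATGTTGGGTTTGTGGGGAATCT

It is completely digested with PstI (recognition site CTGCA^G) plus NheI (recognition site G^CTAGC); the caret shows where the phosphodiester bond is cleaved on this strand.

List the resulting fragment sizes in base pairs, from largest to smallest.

210, 29 bp

The PstI site (CTGCAG) starts at position 151.
PstI cuts after base 5 of each site (before the last base), so after position 155.
The NheI site (GCTAGC) starts at position 126.
NheI cuts after the first base of each site, so after position 126.
Combined cut positions: 126, 155.
Circular molecule, 2 cuts → 2 fragments:
  127–155 → 29 bp
  156–239 then 1–126 → 84 + 126 = 210 bp
Sorted largest to smallest: 210, 29 bp.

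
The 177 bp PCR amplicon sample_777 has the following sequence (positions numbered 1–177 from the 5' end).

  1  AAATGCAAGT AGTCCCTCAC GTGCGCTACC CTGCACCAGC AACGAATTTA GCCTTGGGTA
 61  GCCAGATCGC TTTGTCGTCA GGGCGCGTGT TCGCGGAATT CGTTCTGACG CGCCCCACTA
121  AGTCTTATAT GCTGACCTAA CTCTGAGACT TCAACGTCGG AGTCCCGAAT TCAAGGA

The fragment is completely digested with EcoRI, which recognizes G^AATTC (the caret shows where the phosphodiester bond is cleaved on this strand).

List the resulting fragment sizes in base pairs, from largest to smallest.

EcoRI sites (GAATTC) start at positions 96, 167.
EcoRI cuts after the first base of each site, so after positions 96, 167.
Linear molecule, 2 cuts → 3 fragments:
  1–96 → 96 bp
  97–167 → 71 bp
  168–177 → 10 bp
Sorted largest to smallest: 96, 71, 10 bp.

96, 71, 10 bp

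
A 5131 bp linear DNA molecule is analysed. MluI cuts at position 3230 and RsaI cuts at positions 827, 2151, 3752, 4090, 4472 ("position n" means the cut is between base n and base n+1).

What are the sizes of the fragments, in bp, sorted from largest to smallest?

1324, 1079, 827, 659, 522, 382, 338 bp

Combined cut positions (sorted): 827, 2151, 3230, 3752, 4090, 4472.
Linear molecule, 6 cuts → 7 fragments:
  827 − 0 = 827 bp
  2151 − 827 = 1324 bp
  3230 − 2151 = 1079 bp
  3752 − 3230 = 522 bp
  4090 − 3752 = 338 bp
  4472 − 4090 = 382 bp
  5131 − 4472 = 659 bp
Sorted largest to smallest: 1324, 1079, 827, 659, 522, 382, 338 bp.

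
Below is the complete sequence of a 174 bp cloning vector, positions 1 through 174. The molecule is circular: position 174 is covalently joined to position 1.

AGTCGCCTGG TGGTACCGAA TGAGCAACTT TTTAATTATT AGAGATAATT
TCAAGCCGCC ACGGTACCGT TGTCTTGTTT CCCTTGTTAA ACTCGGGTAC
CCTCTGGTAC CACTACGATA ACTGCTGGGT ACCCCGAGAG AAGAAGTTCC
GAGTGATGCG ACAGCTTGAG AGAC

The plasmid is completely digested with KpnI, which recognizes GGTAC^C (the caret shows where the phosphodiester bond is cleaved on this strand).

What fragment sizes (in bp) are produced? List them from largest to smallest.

KpnI sites (GGTACC) start at positions 12, 63, 96, 106, 128.
KpnI cuts after base 5 of each site (before the last base), so after positions 16, 67, 100, 110, 132.
Circular molecule, 5 cuts → 5 fragments:
  17–67 → 51 bp
  68–100 → 33 bp
  101–110 → 10 bp
  111–132 → 22 bp
  133–174 then 1–16 → 42 + 16 = 58 bp
Sorted largest to smallest: 58, 51, 33, 22, 10 bp.

58, 51, 33, 22, 10 bp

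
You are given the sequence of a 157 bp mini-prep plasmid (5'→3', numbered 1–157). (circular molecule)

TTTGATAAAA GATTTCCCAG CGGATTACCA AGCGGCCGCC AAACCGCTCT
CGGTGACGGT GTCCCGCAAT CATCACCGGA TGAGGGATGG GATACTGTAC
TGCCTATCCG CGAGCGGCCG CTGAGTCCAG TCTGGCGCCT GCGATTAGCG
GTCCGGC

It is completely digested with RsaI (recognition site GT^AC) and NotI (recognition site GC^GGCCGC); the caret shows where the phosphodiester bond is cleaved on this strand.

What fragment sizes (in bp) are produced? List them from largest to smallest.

The RsaI site (GTAC) starts at position 97.
RsaI cuts after base 2 of each site, so after position 98.
NotI sites (GCGGCCGC) start at positions 32, 114.
NotI cuts after base 2 of each site, so after positions 33, 115.
Combined cut positions: 33, 98, 115.
Circular molecule, 3 cuts → 3 fragments:
  34–98 → 65 bp
  99–115 → 17 bp
  116–157 then 1–33 → 42 + 33 = 75 bp
Sorted largest to smallest: 75, 65, 17 bp.

75, 65, 17 bp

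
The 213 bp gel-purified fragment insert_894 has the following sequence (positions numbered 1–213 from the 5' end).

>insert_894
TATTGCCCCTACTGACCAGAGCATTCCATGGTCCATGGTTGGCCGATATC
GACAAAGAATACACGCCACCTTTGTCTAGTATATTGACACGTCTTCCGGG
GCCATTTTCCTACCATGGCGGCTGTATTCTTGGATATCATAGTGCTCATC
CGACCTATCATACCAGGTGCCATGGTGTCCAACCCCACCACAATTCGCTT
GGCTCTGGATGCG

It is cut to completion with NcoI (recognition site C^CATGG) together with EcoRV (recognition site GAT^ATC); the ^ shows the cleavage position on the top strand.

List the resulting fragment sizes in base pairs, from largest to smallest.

NcoI sites (CCATGG) start at positions 26, 33, 113, 170.
NcoI cuts after the first base of each site, so after positions 26, 33, 113, 170.
EcoRV sites (GATATC) start at positions 45, 133.
EcoRV cuts after base 3 of each site, so after positions 47, 135.
Combined cut positions: 26, 33, 47, 113, 135, 170.
Linear molecule, 6 cuts → 7 fragments:
  1–26 → 26 bp
  27–33 → 7 bp
  34–47 → 14 bp
  48–113 → 66 bp
  114–135 → 22 bp
  136–170 → 35 bp
  171–213 → 43 bp
Sorted largest to smallest: 66, 43, 35, 26, 22, 14, 7 bp.

66, 43, 35, 26, 22, 14, 7 bp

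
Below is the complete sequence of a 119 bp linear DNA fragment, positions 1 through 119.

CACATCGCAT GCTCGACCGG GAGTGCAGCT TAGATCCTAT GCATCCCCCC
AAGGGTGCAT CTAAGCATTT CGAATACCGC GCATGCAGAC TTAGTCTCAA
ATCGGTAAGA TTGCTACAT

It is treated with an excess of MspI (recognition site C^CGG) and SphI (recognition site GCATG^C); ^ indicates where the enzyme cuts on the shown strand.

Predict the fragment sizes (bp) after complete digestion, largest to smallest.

68, 34, 11, 6 bp

The MspI site (CCGG) starts at position 17.
MspI cuts after the first base of each site, so after position 17.
SphI sites (GCATGC) start at positions 7, 81.
SphI cuts after base 5 of each site (before the last base), so after positions 11, 85.
Combined cut positions: 11, 17, 85.
Linear molecule, 3 cuts → 4 fragments:
  1–11 → 11 bp
  12–17 → 6 bp
  18–85 → 68 bp
  86–119 → 34 bp
Sorted largest to smallest: 68, 34, 11, 6 bp.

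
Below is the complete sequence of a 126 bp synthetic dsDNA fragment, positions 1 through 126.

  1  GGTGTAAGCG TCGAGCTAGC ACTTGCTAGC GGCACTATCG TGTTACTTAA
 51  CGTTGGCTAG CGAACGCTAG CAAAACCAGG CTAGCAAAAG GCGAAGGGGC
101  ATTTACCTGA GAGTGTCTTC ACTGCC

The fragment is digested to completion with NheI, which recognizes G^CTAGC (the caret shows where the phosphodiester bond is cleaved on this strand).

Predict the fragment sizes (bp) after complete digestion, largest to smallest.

NheI sites (GCTAGC) start at positions 15, 25, 56, 66, 80.
NheI cuts after the first base of each site, so after positions 15, 25, 56, 66, 80.
Linear molecule, 5 cuts → 6 fragments:
  1–15 → 15 bp
  16–25 → 10 bp
  26–56 → 31 bp
  57–66 → 10 bp
  67–80 → 14 bp
  81–126 → 46 bp
Sorted largest to smallest: 46, 31, 15, 14, 10, 10 bp.

46, 31, 15, 14, 10, 10 bp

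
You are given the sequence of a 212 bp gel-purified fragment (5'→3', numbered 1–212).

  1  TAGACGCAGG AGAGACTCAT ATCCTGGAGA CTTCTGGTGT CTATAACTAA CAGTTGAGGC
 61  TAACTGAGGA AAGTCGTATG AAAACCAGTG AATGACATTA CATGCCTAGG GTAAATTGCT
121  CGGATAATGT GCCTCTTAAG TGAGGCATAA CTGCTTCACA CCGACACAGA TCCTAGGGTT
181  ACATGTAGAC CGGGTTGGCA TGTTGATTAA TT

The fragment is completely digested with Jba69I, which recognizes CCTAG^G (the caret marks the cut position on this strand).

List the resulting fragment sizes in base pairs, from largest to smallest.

109, 67, 36 bp

Jba69I sites (CCTAGG) start at positions 105, 172.
Jba69I cuts after base 5 of each site (before the last base), so after positions 109, 176.
Linear molecule, 2 cuts → 3 fragments:
  1–109 → 109 bp
  110–176 → 67 bp
  177–212 → 36 bp
Sorted largest to smallest: 109, 67, 36 bp.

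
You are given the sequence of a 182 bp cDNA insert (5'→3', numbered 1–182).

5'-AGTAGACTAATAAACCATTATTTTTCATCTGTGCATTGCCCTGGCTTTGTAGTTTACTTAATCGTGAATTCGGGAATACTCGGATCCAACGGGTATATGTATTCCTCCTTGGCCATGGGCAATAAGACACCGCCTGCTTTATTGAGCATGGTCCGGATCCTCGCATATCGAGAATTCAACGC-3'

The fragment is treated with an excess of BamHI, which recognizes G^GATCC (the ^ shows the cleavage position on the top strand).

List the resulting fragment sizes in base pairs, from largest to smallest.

82, 73, 27 bp

BamHI sites (GGATCC) start at positions 82, 155.
BamHI cuts after the first base of each site, so after positions 82, 155.
Linear molecule, 2 cuts → 3 fragments:
  1–82 → 82 bp
  83–155 → 73 bp
  156–182 → 27 bp
Sorted largest to smallest: 82, 73, 27 bp.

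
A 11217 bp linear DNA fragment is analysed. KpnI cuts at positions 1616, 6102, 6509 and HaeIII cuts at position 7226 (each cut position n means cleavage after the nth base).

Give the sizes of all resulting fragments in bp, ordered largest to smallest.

4486, 3991, 1616, 717, 407 bp

Combined cut positions (sorted): 1616, 6102, 6509, 7226.
Linear molecule, 4 cuts → 5 fragments:
  1616 − 0 = 1616 bp
  6102 − 1616 = 4486 bp
  6509 − 6102 = 407 bp
  7226 − 6509 = 717 bp
  11217 − 7226 = 3991 bp
Sorted largest to smallest: 4486, 3991, 1616, 717, 407 bp.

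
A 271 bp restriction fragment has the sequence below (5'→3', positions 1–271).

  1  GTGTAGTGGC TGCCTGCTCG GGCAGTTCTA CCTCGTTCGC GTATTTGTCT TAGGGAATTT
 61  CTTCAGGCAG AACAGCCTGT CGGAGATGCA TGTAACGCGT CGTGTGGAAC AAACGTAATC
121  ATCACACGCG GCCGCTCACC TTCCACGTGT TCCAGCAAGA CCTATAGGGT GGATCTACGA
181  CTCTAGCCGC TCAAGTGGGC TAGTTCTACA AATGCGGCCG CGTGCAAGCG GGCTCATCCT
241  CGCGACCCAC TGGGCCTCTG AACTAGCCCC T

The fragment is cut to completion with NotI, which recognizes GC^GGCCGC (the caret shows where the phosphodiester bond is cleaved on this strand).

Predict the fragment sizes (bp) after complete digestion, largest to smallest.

129, 86, 56 bp

NotI sites (GCGGCCGC) start at positions 128, 214.
NotI cuts after base 2 of each site, so after positions 129, 215.
Linear molecule, 2 cuts → 3 fragments:
  1–129 → 129 bp
  130–215 → 86 bp
  216–271 → 56 bp
Sorted largest to smallest: 129, 86, 56 bp.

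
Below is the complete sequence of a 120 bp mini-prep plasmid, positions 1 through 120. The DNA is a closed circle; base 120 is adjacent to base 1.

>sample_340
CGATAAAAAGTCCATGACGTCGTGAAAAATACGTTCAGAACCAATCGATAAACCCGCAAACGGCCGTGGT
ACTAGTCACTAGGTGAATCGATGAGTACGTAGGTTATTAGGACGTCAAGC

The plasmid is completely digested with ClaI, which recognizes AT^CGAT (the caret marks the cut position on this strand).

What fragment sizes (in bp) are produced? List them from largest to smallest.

77, 43 bp

ClaI sites (ATCGAT) start at positions 44, 87.
ClaI cuts after base 2 of each site, so after positions 45, 88.
Circular molecule, 2 cuts → 2 fragments:
  46–88 → 43 bp
  89–120 then 1–45 → 32 + 45 = 77 bp
Sorted largest to smallest: 77, 43 bp.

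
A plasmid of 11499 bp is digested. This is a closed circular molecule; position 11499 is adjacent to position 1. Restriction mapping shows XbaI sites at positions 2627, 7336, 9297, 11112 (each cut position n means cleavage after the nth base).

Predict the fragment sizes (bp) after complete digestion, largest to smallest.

Circular molecule, 4 cuts → 4 fragments:
  7336 − 2627 = 4709 bp
  9297 − 7336 = 1961 bp
  11112 − 9297 = 1815 bp
  wrap: 11499 − 11112 + 2627 = 3014 bp
Sorted largest to smallest: 4709, 3014, 1961, 1815 bp.

4709, 3014, 1961, 1815 bp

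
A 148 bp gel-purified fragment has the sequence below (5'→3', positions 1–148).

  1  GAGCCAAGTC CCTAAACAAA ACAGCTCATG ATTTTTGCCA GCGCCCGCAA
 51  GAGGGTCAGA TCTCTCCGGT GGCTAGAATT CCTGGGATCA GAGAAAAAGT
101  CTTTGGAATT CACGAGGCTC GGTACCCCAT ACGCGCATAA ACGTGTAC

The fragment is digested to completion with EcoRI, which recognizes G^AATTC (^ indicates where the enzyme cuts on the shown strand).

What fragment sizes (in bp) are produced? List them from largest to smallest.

76, 42, 30 bp

EcoRI sites (GAATTC) start at positions 76, 106.
EcoRI cuts after the first base of each site, so after positions 76, 106.
Linear molecule, 2 cuts → 3 fragments:
  1–76 → 76 bp
  77–106 → 30 bp
  107–148 → 42 bp
Sorted largest to smallest: 76, 42, 30 bp.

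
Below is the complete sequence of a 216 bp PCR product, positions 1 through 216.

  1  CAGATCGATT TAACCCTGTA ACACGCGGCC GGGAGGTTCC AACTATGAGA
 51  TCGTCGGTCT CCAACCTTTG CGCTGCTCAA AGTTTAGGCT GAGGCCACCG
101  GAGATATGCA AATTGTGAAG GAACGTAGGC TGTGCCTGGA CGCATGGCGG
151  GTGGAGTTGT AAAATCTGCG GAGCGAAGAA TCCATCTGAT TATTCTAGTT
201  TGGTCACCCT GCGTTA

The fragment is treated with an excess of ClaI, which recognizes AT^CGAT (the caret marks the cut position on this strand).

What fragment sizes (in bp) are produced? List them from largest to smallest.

211, 5 bp

The ClaI site (ATCGAT) starts at position 4.
ClaI cuts after base 2 of each site, so after position 5.
Linear molecule, 1 cut → 2 fragments:
  1–5 → 5 bp
  6–216 → 211 bp
Sorted largest to smallest: 211, 5 bp.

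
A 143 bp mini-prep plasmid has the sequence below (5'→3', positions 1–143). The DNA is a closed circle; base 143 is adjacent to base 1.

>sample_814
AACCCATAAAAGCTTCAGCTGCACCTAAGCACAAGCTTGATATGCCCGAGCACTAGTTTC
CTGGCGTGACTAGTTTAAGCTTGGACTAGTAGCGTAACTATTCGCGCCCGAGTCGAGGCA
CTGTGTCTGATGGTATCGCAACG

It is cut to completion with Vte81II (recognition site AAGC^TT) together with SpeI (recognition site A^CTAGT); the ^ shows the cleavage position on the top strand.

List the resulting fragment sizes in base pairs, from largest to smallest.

71, 23, 17, 16, 11, 5 bp

Vte81II sites (AAGCTT) start at positions 10, 33, 77.
Vte81II cuts after base 4 of each site, so after positions 13, 36, 80.
SpeI sites (ACTAGT) start at positions 52, 69, 85.
SpeI cuts after the first base of each site, so after positions 52, 69, 85.
Combined cut positions: 13, 36, 52, 69, 80, 85.
Circular molecule, 6 cuts → 6 fragments:
  14–36 → 23 bp
  37–52 → 16 bp
  53–69 → 17 bp
  70–80 → 11 bp
  81–85 → 5 bp
  86–143 then 1–13 → 58 + 13 = 71 bp
Sorted largest to smallest: 71, 23, 17, 16, 11, 5 bp.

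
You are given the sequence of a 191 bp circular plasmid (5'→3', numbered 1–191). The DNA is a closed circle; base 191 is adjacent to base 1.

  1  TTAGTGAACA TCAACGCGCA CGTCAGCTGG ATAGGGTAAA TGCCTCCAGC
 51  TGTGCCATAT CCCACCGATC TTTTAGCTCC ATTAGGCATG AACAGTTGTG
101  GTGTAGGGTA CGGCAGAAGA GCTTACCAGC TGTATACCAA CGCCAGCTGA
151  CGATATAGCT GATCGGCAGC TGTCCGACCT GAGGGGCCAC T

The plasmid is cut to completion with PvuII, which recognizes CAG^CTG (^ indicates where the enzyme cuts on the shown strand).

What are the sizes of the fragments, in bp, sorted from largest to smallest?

PvuII sites (CAGCTG) start at positions 24, 47, 127, 144, 167.
PvuII cuts after base 3 of each site, so after positions 26, 49, 129, 146, 169.
Circular molecule, 5 cuts → 5 fragments:
  27–49 → 23 bp
  50–129 → 80 bp
  130–146 → 17 bp
  147–169 → 23 bp
  170–191 then 1–26 → 22 + 26 = 48 bp
Sorted largest to smallest: 80, 48, 23, 23, 17 bp.

80, 48, 23, 23, 17 bp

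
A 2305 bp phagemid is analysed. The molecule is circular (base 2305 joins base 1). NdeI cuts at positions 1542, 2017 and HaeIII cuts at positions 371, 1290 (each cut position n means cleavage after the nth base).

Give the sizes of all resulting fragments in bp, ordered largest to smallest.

Combined cut positions (sorted): 371, 1290, 1542, 2017.
Circular molecule, 4 cuts → 4 fragments:
  1290 − 371 = 919 bp
  1542 − 1290 = 252 bp
  2017 − 1542 = 475 bp
  wrap: 2305 − 2017 + 371 = 659 bp
Sorted largest to smallest: 919, 659, 475, 252 bp.

919, 659, 475, 252 bp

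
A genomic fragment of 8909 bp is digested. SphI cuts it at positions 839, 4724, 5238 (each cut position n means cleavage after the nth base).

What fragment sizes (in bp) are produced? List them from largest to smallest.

Linear molecule, 3 cuts → 4 fragments:
  839 − 0 = 839 bp
  4724 − 839 = 3885 bp
  5238 − 4724 = 514 bp
  8909 − 5238 = 3671 bp
Sorted largest to smallest: 3885, 3671, 839, 514 bp.

3885, 3671, 839, 514 bp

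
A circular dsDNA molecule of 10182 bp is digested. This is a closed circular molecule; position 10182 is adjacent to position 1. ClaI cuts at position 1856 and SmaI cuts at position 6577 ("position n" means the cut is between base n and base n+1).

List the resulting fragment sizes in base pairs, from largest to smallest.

5461, 4721 bp

Combined cut positions (sorted): 1856, 6577.
Circular molecule, 2 cuts → 2 fragments:
  6577 − 1856 = 4721 bp
  wrap: 10182 − 6577 + 1856 = 5461 bp
Sorted largest to smallest: 5461, 4721 bp.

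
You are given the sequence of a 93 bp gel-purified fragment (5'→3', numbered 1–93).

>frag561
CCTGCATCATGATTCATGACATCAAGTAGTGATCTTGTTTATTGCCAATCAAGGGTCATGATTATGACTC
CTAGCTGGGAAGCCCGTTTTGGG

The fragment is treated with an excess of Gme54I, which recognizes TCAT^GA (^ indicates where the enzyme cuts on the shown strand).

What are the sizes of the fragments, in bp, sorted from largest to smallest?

Gme54I sites (TCATGA) start at positions 7, 14, 56.
Gme54I cuts after base 4 of each site, so after positions 10, 17, 59.
Linear molecule, 3 cuts → 4 fragments:
  1–10 → 10 bp
  11–17 → 7 bp
  18–59 → 42 bp
  60–93 → 34 bp
Sorted largest to smallest: 42, 34, 10, 7 bp.

42, 34, 10, 7 bp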